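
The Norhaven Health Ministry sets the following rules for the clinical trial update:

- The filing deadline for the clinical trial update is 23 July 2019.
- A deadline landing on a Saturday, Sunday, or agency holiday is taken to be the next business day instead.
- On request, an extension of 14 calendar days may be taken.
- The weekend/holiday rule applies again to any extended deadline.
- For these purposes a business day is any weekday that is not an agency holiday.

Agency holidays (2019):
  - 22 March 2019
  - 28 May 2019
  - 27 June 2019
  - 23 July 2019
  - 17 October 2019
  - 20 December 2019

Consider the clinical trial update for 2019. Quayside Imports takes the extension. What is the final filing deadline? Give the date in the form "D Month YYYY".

The stated deadline is 23 July 2019.
23 July 2019 is a listed holiday, so it moves to the next business day, 24 July 2019 (Wednesday).
With the 14-day extension, 24 July 2019 becomes 7 August 2019.
7 August 2019 (Wednesday) is already a business day.
So the filing is due 7 August 2019.

7 August 2019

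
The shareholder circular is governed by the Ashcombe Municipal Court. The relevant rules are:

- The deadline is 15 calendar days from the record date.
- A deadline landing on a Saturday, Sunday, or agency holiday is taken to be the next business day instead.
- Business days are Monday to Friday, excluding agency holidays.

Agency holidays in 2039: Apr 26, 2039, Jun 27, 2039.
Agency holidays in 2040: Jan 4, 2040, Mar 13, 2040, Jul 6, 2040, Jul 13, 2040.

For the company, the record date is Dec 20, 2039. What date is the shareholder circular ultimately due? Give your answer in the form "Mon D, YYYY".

Jan 5, 2040

15 calendar days after Dec 20, 2039 is Jan 4, 2040.
Because Jan 4, 2040 is a listed holiday, the deadline becomes Jan 5, 2040 (Thursday).
Deadline: Jan 5, 2040.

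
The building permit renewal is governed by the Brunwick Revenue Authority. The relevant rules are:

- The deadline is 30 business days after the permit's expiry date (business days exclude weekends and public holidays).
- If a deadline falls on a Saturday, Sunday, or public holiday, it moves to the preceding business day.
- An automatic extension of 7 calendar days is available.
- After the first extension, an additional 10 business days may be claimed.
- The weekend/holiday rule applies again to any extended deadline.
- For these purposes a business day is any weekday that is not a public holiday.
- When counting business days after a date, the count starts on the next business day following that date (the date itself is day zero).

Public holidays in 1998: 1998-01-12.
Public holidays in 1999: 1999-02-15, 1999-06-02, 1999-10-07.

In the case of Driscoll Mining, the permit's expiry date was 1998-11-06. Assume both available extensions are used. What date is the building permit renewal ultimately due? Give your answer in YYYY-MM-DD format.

1999-01-08

Starting the day after 1998-11-06 and counting 30 business days lands on 1998-12-18.
Since 1998-12-18 is a Friday and not a holiday, the date is unchanged.
Add the 7 calendar-day extension to 1998-12-18: 1998-12-25.
1998-12-25 is a Friday and not a listed holiday, so it stands.
The 10-business-day extension runs from 1998-12-25 to 1999-01-08.
1999-01-08 (Friday) is already a business day.
So the filing is due 1999-01-08.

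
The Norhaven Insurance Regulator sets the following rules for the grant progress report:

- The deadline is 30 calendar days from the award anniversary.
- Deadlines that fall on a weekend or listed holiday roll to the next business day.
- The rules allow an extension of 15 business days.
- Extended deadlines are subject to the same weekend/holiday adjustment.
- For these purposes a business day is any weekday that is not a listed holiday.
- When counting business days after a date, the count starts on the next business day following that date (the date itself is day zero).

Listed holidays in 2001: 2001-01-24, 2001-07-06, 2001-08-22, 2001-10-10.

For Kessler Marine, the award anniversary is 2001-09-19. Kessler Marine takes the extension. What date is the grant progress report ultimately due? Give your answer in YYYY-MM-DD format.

Adding 30 calendar days to 2001-09-19 gives 2001-10-19.
2001-10-19 (Friday) is already a business day.
The 15-business-day extension runs from 2001-10-19 to 2001-11-09.
2001-11-09 is a Friday and not a listed holiday, so it stands.
Deadline: 2001-11-09.

2001-11-09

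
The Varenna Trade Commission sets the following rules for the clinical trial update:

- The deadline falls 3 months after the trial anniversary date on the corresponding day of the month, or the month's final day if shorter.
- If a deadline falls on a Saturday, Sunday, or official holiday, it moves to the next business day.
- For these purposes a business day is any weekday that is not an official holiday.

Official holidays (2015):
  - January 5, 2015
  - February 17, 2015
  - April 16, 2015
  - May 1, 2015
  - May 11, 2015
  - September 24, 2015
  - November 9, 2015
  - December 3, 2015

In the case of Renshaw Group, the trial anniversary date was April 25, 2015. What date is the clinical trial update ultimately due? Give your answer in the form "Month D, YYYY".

Moving 3 months forward from April 25, 2015 on the corresponding day gives July 25, 2015.
July 25, 2015 is a Saturday; the next business day is July 27, 2015 (Monday).
The final due date is July 27, 2015.

July 27, 2015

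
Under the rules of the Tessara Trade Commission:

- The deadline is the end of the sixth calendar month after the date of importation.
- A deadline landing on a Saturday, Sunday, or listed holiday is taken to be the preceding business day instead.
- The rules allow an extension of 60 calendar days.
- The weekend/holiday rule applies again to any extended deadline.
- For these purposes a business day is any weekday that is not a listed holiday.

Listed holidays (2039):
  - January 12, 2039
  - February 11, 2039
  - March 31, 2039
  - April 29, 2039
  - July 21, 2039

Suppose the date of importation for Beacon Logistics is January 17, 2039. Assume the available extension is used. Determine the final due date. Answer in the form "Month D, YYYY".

September 27, 2039

6 months after January 17, 2039 is July 2039; that month ends on July 31, 2039.
July 31, 2039 is a Sunday; the preceding business day is July 29, 2039 (Friday).
With the 60-day extension, July 29, 2039 becomes September 27, 2039.
Since September 27, 2039 is a Tuesday and not a holiday, the date is unchanged.
The final due date is September 27, 2039.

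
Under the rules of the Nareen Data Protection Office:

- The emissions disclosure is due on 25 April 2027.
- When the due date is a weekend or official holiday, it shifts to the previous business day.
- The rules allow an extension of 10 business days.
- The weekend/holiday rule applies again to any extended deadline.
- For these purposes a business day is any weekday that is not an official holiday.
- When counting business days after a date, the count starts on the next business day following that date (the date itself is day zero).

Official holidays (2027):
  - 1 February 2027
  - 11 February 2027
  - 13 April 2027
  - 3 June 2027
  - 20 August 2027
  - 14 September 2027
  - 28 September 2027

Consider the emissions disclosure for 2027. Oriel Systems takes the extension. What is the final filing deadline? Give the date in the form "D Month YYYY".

7 May 2027

Start from the fixed due date, 25 April 2027.
25 April 2027 is a Sunday; the preceding business day is 23 April 2027 (Friday).
The 10-business-day extension runs from 23 April 2027 to 7 May 2027.
7 May 2027 falls on a Friday, which is a business day, so no adjustment is needed.
Final deadline: 7 May 2027.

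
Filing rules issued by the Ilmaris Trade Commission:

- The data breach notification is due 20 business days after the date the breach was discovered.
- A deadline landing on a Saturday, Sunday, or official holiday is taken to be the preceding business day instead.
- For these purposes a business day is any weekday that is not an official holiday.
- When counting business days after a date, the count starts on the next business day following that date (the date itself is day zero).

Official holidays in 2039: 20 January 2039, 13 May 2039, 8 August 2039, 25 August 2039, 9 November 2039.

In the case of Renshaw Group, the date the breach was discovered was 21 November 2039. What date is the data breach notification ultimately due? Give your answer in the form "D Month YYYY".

Starting the day after 21 November 2039 and counting 20 business days lands on 19 December 2039.
19 December 2039 (Monday) is already a business day.
Deadline: 19 December 2039.

19 December 2039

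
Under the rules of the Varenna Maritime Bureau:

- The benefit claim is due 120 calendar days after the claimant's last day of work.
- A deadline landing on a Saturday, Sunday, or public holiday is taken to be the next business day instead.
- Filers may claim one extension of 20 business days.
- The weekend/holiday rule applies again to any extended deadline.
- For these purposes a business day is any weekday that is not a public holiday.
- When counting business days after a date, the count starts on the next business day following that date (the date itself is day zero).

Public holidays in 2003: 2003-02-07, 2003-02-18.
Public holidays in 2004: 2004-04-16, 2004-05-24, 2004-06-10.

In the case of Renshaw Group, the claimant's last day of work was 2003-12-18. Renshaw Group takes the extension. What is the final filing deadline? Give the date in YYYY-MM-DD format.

From 2003-12-18, 120 calendar days later is 2004-04-16.
2004-04-16 falls on a listed holiday. Rolling to the next business day gives 2004-04-19, a Monday.
The 20-business-day extension runs from 2004-04-19 to 2004-05-17.
2004-05-17 (Monday) is already a business day.
Final deadline: 2004-05-17.

2004-05-17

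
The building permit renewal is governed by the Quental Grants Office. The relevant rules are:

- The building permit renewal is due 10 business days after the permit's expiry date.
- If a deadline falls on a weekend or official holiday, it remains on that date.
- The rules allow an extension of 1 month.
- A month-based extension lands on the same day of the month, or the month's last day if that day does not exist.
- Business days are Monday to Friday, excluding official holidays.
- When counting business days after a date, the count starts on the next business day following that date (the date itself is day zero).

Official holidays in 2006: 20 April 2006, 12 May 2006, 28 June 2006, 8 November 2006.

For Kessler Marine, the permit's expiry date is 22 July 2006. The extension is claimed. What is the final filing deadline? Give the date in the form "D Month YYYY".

10 business days after 22 July 2006, excluding weekends and holidays, is 4 August 2006.
4 August 2006 is a Friday; no weekend or holiday adjustment applies.
Applying the 1 month extension: 1 month after 4 August 2006 is 4 September 2006.
4 September 2006 is a Monday; no weekend or holiday adjustment applies.
So the filing is due 4 September 2006.

4 September 2006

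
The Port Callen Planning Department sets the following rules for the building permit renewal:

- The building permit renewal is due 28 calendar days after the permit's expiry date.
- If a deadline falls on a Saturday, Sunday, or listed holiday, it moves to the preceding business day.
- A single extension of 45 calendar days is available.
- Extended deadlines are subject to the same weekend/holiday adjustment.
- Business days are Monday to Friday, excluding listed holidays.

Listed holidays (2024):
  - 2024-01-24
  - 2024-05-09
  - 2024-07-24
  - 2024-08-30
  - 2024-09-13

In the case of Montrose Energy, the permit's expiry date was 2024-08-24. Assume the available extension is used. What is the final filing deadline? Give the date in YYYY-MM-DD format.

2024-11-04

28 calendar days after 2024-08-24 is 2024-09-21.
2024-09-21 is a Saturday; the preceding business day is 2024-09-20 (Friday).
The 45-calendar-day extension moves the deadline from 2024-09-20 to 2024-11-04.
2024-11-04 falls on a Monday, which is a business day, so no adjustment is needed.
Deadline: 2024-11-04.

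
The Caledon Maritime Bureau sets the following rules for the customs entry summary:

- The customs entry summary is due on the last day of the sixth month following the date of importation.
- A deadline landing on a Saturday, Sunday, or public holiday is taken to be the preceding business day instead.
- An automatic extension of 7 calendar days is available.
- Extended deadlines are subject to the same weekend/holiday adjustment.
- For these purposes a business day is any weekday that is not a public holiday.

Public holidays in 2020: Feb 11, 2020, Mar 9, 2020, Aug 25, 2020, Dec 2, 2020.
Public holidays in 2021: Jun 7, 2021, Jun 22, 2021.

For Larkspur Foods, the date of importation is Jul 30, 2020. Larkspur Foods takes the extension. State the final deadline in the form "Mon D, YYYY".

Feb 5, 2021

6 months after Jul 30, 2020 is January 2021; that month ends on Jan 31, 2021.
Jan 31, 2021 falls on a Sunday. Rolling to the preceding business day gives Jan 29, 2021, a Friday.
The 7-calendar-day extension moves the deadline from Jan 29, 2021 to Feb 5, 2021.
Feb 5, 2021 (Friday) is already a business day.
Deadline: Feb 5, 2021.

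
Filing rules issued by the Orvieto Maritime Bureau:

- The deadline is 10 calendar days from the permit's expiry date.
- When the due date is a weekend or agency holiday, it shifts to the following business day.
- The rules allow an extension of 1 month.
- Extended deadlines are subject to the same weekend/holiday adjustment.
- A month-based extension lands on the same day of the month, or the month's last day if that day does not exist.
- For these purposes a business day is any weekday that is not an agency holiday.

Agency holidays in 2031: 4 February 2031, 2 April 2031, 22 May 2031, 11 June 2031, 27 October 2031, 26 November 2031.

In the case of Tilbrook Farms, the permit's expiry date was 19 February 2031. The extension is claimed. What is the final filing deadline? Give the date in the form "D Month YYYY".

3 April 2031

10 calendar days after 19 February 2031 is 1 March 2031.
1 March 2031 is a Saturday, so it moves to the next business day, 3 March 2031 (Monday).
Applying the 1 month extension: 1 month after 3 March 2031 is 3 April 2031.
Since 3 April 2031 is a Thursday and not a holiday, the date is unchanged.
So the filing is due 3 April 2031.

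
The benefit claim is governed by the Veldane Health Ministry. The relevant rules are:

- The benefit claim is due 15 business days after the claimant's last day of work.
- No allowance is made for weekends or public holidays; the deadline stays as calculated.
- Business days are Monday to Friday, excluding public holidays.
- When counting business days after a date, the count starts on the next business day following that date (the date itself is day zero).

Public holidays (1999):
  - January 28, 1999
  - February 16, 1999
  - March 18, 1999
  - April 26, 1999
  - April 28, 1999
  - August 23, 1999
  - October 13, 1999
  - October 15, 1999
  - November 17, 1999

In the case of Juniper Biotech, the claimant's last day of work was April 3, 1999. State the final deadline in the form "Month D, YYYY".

Starting the day after April 3, 1999 and counting 15 business days lands on April 23, 1999.
April 23, 1999 is a Friday; no weekend or holiday adjustment applies.
So the filing is due April 23, 1999.

April 23, 1999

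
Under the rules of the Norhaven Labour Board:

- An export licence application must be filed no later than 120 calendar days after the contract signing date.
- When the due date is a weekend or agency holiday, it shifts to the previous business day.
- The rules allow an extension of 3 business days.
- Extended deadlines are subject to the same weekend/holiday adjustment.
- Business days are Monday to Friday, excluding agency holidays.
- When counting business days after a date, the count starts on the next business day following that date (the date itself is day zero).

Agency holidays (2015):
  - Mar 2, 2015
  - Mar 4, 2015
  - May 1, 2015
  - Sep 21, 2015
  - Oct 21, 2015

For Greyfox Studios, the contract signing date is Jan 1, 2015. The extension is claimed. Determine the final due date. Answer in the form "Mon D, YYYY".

From Jan 1, 2015, 120 calendar days later is May 1, 2015.
Because May 1, 2015 is a listed holiday, the deadline becomes Apr 30, 2015 (Thursday).
The 3-business-day extension runs from Apr 30, 2015 to May 6, 2015.
May 6, 2015 falls on a Wednesday, which is a business day, so no adjustment is needed.
Deadline: May 6, 2015.

May 6, 2015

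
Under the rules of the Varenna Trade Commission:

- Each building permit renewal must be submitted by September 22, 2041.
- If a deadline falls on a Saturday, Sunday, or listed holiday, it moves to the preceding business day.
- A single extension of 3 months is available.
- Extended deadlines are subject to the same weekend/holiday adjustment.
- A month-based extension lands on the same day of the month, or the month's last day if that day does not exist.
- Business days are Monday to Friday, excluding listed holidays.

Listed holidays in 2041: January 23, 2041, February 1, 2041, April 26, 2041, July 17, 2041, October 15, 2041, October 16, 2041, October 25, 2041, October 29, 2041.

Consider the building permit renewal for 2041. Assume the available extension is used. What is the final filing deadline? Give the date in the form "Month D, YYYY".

Start from the fixed due date, September 22, 2041.
September 22, 2041 falls on a Sunday. Rolling to the preceding business day gives September 20, 2041, a Friday.
Add 3 months to September 20, 2041: December 20, 2041.
December 20, 2041 is a Friday and not a listed holiday, so it stands.
Deadline: December 20, 2041.

December 20, 2041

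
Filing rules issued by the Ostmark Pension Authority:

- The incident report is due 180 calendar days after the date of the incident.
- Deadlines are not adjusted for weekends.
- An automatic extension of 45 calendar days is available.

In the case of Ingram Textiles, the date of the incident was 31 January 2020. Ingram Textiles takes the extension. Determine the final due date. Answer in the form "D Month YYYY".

12 September 2020

From 31 January 2020, 180 calendar days later is 29 July 2020.
29 July 2020 falls on a Wednesday. The rules make no weekend/holiday allowance, so it remains 29 July 2020.
The 45-calendar-day extension moves the deadline from 29 July 2020 to 12 September 2020.
12 September 2020 falls on a Saturday. The rules make no weekend/holiday allowance, so it remains 12 September 2020.
Deadline: 12 September 2020.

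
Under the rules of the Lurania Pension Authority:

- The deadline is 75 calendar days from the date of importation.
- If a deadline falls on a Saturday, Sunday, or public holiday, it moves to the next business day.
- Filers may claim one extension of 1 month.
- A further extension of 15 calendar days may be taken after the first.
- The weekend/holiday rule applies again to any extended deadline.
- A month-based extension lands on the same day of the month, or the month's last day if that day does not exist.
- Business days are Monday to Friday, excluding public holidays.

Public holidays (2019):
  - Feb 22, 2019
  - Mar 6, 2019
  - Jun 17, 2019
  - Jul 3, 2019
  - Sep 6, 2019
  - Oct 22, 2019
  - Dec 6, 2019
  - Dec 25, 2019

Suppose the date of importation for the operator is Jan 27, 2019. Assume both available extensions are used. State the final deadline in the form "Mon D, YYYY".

Trigger date Jan 27, 2019 + 75 calendar days = Apr 12, 2019.
Apr 12, 2019 is a Friday and not a listed holiday, so it stands.
Applying the 1 month extension: 1 month after Apr 12, 2019 is May 12, 2019.
May 12, 2019 is a Sunday; the next business day is May 13, 2019 (Monday).
The 15-calendar-day extension moves the deadline from May 13, 2019 to May 28, 2019.
May 28, 2019 is a Tuesday and not a listed holiday, so it stands.
Final deadline: May 28, 2019.

May 28, 2019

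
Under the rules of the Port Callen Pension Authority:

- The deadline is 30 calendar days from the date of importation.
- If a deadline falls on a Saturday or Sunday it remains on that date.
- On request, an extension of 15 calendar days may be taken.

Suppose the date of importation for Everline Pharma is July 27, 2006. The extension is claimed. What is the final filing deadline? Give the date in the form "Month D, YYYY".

September 10, 2006

Trigger date July 27, 2006 + 30 calendar days = August 26, 2006.
No adjustment is made for weekends or holidays, so August 26, 2006 stands.
With the 15-day extension, August 26, 2006 becomes September 10, 2006.
No adjustment is made for weekends or holidays, so September 10, 2006 stands.
So the filing is due September 10, 2006.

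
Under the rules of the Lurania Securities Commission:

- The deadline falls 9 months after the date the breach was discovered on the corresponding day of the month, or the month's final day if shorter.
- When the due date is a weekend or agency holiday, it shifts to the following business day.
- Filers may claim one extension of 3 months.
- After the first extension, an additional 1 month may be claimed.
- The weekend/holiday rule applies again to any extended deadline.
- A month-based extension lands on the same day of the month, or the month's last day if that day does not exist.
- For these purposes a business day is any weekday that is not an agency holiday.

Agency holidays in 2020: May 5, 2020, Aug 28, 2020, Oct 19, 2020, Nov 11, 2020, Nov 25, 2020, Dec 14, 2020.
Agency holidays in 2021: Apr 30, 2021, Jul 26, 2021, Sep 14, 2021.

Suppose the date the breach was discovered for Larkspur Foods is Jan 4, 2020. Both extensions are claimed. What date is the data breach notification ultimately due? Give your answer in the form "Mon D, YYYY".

Moving 9 months forward from Jan 4, 2020 on the corresponding day gives Oct 4, 2020.
Oct 4, 2020 falls on a Sunday. Rolling to the next business day gives Oct 5, 2020, a Monday.
Add 3 months to Oct 5, 2020: Jan 5, 2021.
Jan 5, 2021 is a Tuesday and not a listed holiday, so it stands.
Applying the 1 month extension: 1 month after Jan 5, 2021 is Feb 5, 2021.
Since Feb 5, 2021 is a Friday and not a holiday, the date is unchanged.
The final due date is Feb 5, 2021.

Feb 5, 2021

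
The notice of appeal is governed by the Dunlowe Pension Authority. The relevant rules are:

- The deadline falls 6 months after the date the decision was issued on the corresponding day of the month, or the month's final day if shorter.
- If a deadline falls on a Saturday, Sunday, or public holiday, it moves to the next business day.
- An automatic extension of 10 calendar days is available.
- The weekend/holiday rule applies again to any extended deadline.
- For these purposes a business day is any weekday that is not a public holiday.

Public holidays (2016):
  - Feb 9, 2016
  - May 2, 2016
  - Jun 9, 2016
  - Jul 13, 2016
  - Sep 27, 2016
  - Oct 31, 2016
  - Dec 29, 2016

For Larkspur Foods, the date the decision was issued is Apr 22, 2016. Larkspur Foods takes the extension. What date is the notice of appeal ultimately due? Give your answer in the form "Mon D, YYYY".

6 months from Apr 22, 2016 is Oct 22, 2016.
Oct 22, 2016 falls on a Saturday. Rolling to the next business day gives Oct 24, 2016, a Monday.
Add the 10 calendar-day extension to Oct 24, 2016: Nov 3, 2016.
Nov 3, 2016 (Thursday) is already a business day.
So the filing is due Nov 3, 2016.

Nov 3, 2016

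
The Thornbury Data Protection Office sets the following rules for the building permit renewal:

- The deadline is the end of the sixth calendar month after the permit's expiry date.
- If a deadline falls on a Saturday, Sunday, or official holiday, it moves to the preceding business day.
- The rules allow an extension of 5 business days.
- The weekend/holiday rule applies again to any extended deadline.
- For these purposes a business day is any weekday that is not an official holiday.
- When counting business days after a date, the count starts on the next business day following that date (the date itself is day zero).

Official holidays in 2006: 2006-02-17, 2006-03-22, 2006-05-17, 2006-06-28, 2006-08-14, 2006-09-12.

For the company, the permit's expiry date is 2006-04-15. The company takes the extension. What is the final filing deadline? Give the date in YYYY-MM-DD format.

2006-11-07

6 months after 2006-04-15 falls in October 2006; the last day of that month is 2006-10-31.
2006-10-31 (Tuesday) is already a business day.
Applying the 5-business-day extension: 5 business days after 2006-10-31 is 2006-11-07.
2006-11-07 is a Tuesday and not a listed holiday, so it stands.
The final due date is 2006-11-07.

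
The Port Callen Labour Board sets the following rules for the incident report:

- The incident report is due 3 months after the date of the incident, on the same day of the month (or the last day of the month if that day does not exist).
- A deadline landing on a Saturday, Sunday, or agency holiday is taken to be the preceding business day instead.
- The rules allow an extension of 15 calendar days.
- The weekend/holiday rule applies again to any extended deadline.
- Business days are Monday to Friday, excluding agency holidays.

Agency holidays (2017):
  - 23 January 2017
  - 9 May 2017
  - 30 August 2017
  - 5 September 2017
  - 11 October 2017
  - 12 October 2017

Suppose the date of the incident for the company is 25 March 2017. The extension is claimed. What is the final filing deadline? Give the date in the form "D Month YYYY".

7 July 2017

3 months from 25 March 2017 is 25 June 2017.
Because 25 June 2017 is a Sunday, the deadline becomes 23 June 2017 (Friday).
Applying the 15-calendar-day extension: 23 June 2017 + 15 days = 8 July 2017.
8 July 2017 is a Saturday, so it moves to the preceding business day, 7 July 2017 (Friday).
The final due date is 7 July 2017.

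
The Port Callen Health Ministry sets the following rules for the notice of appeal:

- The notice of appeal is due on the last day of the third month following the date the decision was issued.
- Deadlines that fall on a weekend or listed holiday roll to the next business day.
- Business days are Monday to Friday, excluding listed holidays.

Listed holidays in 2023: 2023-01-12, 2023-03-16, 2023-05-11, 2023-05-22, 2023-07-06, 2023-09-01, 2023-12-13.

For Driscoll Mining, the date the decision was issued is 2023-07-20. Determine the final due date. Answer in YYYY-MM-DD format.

The third month after 2023-07-20 is October 2023, whose last day is 2023-10-31.
Since 2023-10-31 is a Tuesday and not a holiday, the date is unchanged.
Deadline: 2023-10-31.

2023-10-31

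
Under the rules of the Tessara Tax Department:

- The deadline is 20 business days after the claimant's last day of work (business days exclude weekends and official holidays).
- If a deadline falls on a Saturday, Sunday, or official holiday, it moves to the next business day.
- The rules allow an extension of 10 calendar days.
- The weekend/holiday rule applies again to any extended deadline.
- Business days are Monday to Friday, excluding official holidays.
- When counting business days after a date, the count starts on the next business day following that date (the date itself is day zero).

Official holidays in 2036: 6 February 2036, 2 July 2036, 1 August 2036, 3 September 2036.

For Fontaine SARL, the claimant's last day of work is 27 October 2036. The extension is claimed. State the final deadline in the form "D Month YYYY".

Counting 20 business days after 27 October 2036 (skipping weekends and listed holidays) reaches 24 November 2036.
24 November 2036 is a Monday and not a listed holiday, so it stands.
With the 10-day extension, 24 November 2036 becomes 4 December 2036.
4 December 2036 falls on a Thursday, which is a business day, so no adjustment is needed.
Deadline: 4 December 2036.

4 December 2036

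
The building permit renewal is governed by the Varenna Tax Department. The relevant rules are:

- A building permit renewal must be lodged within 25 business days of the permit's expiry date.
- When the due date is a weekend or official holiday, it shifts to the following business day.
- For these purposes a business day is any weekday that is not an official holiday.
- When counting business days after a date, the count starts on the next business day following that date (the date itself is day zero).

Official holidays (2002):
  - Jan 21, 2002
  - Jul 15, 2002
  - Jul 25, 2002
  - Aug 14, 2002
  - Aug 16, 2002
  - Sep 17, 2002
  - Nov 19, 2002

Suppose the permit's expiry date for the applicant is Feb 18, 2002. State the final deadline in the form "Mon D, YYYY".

25 business days after Feb 18, 2002, excluding weekends and holidays, is Mar 25, 2002.
Since Mar 25, 2002 is a Monday and not a holiday, the date is unchanged.
Final deadline: Mar 25, 2002.

Mar 25, 2002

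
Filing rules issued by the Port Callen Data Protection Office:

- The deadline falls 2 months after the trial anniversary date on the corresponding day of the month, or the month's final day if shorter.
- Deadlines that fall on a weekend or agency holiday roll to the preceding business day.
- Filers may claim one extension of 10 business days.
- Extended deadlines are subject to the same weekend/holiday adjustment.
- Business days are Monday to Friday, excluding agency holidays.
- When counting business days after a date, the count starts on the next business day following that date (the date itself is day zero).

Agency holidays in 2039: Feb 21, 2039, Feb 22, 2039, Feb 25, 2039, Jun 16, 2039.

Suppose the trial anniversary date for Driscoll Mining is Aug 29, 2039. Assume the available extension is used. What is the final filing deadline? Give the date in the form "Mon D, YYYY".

Nov 11, 2039

2 months from Aug 29, 2039 is Oct 29, 2039.
Oct 29, 2039 is a Saturday; the preceding business day is Oct 28, 2039 (Friday).
The 10-business-day extension runs from Oct 28, 2039 to Nov 11, 2039.
Since Nov 11, 2039 is a Friday and not a holiday, the date is unchanged.
So the filing is due Nov 11, 2039.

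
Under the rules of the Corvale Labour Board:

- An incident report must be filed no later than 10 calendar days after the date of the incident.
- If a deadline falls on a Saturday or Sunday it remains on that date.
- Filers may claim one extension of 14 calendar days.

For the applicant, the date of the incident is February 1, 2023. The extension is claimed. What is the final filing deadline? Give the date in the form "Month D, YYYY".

February 25, 2023

Trigger date February 1, 2023 + 10 calendar days = February 11, 2023.
February 11, 2023 falls on a Saturday. The rules make no weekend/holiday allowance, so it remains February 11, 2023.
The 14-calendar-day extension moves the deadline from February 11, 2023 to February 25, 2023.
No adjustment is made for weekends or holidays, so February 25, 2023 stands.
Deadline: February 25, 2023.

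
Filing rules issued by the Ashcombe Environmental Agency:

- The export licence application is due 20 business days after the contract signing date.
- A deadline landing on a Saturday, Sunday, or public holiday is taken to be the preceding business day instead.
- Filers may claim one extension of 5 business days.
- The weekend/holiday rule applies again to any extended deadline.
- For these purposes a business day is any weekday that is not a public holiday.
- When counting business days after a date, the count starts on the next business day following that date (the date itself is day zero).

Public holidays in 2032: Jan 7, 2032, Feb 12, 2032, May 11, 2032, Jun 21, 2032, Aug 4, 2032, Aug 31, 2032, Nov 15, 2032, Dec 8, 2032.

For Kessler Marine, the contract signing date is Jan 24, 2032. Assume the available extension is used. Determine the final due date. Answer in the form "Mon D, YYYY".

Mar 1, 2032

Starting the day after Jan 24, 2032 and counting 20 business days lands on Feb 23, 2032.
Since Feb 23, 2032 is a Monday and not a holiday, the date is unchanged.
The 5-business-day extension runs from Feb 23, 2032 to Mar 1, 2032.
Mar 1, 2032 (Monday) is already a business day.
So the filing is due Mar 1, 2032.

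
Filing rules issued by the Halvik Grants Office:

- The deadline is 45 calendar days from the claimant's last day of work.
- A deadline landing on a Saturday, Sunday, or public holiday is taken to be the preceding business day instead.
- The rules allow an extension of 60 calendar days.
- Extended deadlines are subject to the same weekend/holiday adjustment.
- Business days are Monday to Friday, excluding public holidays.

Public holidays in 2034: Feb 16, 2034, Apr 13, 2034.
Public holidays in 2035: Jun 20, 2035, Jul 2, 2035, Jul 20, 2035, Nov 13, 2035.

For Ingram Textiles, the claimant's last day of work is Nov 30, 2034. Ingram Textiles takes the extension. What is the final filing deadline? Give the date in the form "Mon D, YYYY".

Adding 45 calendar days to Nov 30, 2034 gives Jan 14, 2035.
Jan 14, 2035 is a Sunday, so it moves to the preceding business day, Jan 12, 2035 (Friday).
Applying the 60-calendar-day extension: Jan 12, 2035 + 60 days = Mar 13, 2035.
Mar 13, 2035 falls on a Tuesday, which is a business day, so no adjustment is needed.
Final deadline: Mar 13, 2035.

Mar 13, 2035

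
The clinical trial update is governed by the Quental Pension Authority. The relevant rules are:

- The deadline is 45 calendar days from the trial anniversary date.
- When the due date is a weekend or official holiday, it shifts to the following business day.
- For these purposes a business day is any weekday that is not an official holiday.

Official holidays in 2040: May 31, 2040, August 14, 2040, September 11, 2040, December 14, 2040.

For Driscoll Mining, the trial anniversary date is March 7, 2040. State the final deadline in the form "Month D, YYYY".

Adding 45 calendar days to March 7, 2040 gives April 21, 2040.
April 21, 2040 is a Saturday, so it moves to the next business day, April 23, 2040 (Monday).
Final deadline: April 23, 2040.

April 23, 2040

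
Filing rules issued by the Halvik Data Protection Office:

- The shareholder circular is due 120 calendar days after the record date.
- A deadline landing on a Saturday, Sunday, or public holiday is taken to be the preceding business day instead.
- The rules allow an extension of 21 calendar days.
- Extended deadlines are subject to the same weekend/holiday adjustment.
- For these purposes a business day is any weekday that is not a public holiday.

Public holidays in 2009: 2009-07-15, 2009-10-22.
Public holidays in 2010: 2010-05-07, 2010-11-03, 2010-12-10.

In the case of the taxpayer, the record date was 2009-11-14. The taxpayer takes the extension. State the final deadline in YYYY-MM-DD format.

2010-04-02

Trigger date 2009-11-14 + 120 calendar days = 2010-03-14.
2010-03-14 is a Sunday; the preceding business day is 2010-03-12 (Friday).
Add the 21 calendar-day extension to 2010-03-12: 2010-04-02.
2010-04-02 falls on a Friday, which is a business day, so no adjustment is needed.
The final due date is 2010-04-02.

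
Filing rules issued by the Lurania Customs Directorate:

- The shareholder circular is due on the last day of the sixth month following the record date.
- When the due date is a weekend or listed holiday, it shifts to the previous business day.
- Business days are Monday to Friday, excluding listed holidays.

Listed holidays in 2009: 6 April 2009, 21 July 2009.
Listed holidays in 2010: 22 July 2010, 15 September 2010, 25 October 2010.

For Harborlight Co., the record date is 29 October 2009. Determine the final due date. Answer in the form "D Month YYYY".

6 months after 29 October 2009 is April 2010; that month ends on 30 April 2010.
30 April 2010 falls on a Friday, which is a business day, so no adjustment is needed.
The final due date is 30 April 2010.

30 April 2010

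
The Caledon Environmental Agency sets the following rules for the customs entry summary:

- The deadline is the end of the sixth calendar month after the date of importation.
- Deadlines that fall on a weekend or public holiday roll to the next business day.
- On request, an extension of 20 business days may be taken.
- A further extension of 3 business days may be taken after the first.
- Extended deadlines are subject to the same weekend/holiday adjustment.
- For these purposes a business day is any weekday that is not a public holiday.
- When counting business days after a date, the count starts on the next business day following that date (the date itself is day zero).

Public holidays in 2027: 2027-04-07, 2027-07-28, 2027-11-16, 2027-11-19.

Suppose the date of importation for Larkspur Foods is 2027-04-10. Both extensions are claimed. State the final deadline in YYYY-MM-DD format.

2027-12-06

The sixth month after 2027-04-10 is October 2027, whose last day is 2027-10-31.
2027-10-31 falls on a Sunday. Rolling to the next business day gives 2027-11-01, a Monday.
Counting 20 further business days from 2027-11-01 reaches 2027-12-01.
Since 2027-12-01 is a Wednesday and not a holiday, the date is unchanged.
Counting 3 further business days from 2027-12-01 reaches 2027-12-06.
Since 2027-12-06 is a Monday and not a holiday, the date is unchanged.
Final deadline: 2027-12-06.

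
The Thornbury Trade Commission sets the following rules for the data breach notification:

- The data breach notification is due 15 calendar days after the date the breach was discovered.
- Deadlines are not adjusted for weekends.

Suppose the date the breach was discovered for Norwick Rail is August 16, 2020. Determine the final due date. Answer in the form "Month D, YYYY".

Adding 15 calendar days to August 16, 2020 gives August 31, 2020.
August 31, 2020 falls on a Monday. The rules make no weekend/holiday allowance, so it remains August 31, 2020.
The final due date is August 31, 2020.

August 31, 2020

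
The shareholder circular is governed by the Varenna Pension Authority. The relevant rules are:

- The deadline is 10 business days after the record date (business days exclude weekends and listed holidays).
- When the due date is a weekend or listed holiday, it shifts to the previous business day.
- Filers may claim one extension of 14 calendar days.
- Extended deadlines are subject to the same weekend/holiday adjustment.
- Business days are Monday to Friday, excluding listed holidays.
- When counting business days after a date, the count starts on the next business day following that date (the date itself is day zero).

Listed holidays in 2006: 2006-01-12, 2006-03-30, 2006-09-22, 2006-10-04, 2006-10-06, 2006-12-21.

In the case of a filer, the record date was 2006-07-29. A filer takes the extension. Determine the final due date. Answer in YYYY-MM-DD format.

2006-08-25

10 business days after 2006-07-29, excluding weekends and holidays, is 2006-08-11.
2006-08-11 (Friday) is already a business day.
Add the 14 calendar-day extension to 2006-08-11: 2006-08-25.
2006-08-25 falls on a Friday, which is a business day, so no adjustment is needed.
The final due date is 2006-08-25.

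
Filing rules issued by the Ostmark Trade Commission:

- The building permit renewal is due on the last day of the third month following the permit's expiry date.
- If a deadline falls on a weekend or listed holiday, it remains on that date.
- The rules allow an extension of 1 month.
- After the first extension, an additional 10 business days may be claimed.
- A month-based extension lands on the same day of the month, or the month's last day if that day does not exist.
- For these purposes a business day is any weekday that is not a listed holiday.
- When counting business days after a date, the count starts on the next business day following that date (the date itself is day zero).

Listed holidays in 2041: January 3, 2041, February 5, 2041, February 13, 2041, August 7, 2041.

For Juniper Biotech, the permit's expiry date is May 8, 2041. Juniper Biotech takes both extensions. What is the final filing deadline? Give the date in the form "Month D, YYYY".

3 months after May 8, 2041 is August 2041; that month ends on August 31, 2041.
August 31, 2041 falls on a Saturday. The rules make no weekend/holiday allowance, so it remains August 31, 2041.
The 1 month extension carries August 31, 2041 to September 30, 2041 (day 31 does not exist in September, so the month's last day is used).
No adjustment is made for weekends or holidays, so September 30, 2041 stands.
Counting 10 further business days from September 30, 2041 reaches October 14, 2041.
October 14, 2041 falls on a Monday. The rules make no weekend/holiday allowance, so it remains October 14, 2041.
So the filing is due October 14, 2041.

October 14, 2041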